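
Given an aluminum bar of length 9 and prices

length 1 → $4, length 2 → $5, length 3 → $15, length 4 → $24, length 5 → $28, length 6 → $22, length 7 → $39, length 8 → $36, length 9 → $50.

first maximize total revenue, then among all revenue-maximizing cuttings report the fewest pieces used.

Let r[k] be the best obtainable value from length k. For each k, try every first piece i and keep the best of price[i] + r[k−i].
r[1] = 4
r[2] = 8  (first piece 1, then r[1]=4)
r[3] = 15
r[4] = 24
r[5] = 28  (first piece 1, then r[4]=24)
r[6] = 32  (first piece 1, then r[5]=28)
r[7] = 39  (first piece 3, then r[4]=24)
r[8] = 48  (first piece 4, then r[4]=24)
r[9] = 52  (first piece 1, then r[8]=48)
Maximum revenue is $52.
Now minimize piece count subject to staying optimal: for each k, pieces[k] = 1 + min over i with p[i]+r[k−i]=r[k] of pieces[k−i].
pieces[6] = 2
pieces[7] = 1
pieces[8] = 2
pieces[9] = 2

2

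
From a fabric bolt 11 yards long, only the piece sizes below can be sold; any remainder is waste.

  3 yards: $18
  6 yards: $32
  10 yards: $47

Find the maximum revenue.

Build f[k] bottom-up: f[k] = max over allowed piece i of (p[i] + f[k−i]).
f[1] = 0
f[2] = 0
f[3] = 18
f[4] = 18
f[5] = 18
f[6] = max(18+18, 32+0) = 36
f[7] = max(18+18, 32+0) = 36
f[8] = max(18+18, 32+0) = 36
f[9] = max(18+36, 32+18) = 54
f[10] = max(18+36, 32+18, 47+0) = 54
f[11] = max(18+36, 32+18, 47+0) = 54
One optimal cutting: pieces 3 + 3 + 3 with 2 yards of scrap → $54.

54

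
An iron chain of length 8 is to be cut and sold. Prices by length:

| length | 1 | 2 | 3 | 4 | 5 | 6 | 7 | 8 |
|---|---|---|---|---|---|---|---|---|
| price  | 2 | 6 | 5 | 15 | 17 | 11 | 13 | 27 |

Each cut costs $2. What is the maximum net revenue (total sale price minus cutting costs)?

Consider every possible first cut. r[k] is the best of p[i]+r[k−i] over all sellable i≤k, charging 2 whenever i<k.
r[1] = 2
r[2] = max(2+2-2, 6+0) = 6
r[3] = max(2+6-2, 6+2-2, 5+0) = 6
r[4] = max(2+6-2, 6+6-2, 5+2-2, 15+0) = 15
r[5] = max(2+15-2, 6+6-2, 5+6-2, 15+2-2, 17+0) = 17
r[6] = max(2+17-2, 6+15-2, 5+6-2, 15+6-2, 17+2-2, 11+0) = 19
r[7] = max(2+19-2, 6+17-2, 5+15-2, …, 11+2-2, 13+0) = 21
r[8] = max(2+21-2, 6+19-2, 5+17-2, …, 13+2-2, 27+0) = 28
One optimal plan: pieces 4 + 4 (1 cut) → $30 − $2 = $28.

28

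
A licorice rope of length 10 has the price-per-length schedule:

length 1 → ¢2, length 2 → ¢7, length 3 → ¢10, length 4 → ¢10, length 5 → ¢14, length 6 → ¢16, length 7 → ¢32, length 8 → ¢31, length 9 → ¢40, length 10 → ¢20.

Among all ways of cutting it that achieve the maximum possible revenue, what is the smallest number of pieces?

Consider every possible first cut. r[k] is the best of p[i]+r[k−i] over all sellable i≤k.
r[1] = 2
r[2] = 7
r[3] = 10
r[4] = 14  (first piece 2, then r[2]=7)
r[5] = 17  (first piece 2, then r[3]=10)
r[6] = 21  (first piece 2, then r[4]=14)
r[7] = 32
r[8] = 34  (first piece 1, then r[7]=32)
r[9] = 40
r[10] = 42  (first piece 1, then r[9]=40)
Maximum revenue is ¢42.
Now minimize piece count subject to staying optimal: for each k, pieces[k] = 1 + min over i with p[i]+r[k−i]=r[k] of pieces[k−i].
pieces[7] = 1
pieces[8] = 2
pieces[9] = 1
pieces[10] = 2

2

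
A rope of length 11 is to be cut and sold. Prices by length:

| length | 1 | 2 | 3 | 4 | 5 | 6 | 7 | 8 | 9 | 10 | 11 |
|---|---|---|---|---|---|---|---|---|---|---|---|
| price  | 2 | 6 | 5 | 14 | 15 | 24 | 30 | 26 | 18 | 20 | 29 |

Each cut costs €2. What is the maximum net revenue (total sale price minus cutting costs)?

42

Consider every possible first cut. r[k] is the best of p[i]+r[k−i] over all sellable i≤k, charging 2 whenever i<k.
r[1] = 2
r[2] = max(2+2-2, 6+0) = 6
r[3] = max(2+6-2, 6+2-2, 5+0) = 6
r[4] = max(2+6-2, 6+6-2, 5+2-2, 14+0) = 14
r[5] = max(2+14-2, 6+6-2, 5+6-2, 14+2-2, 15+0) = 15
r[6] = max(2+15-2, 6+14-2, 5+6-2, 14+6-2, 15+2-2, 24+0) = 24
r[7] = max(2+24-2, 6+15-2, 5+14-2, …, 24+2-2, 30+0) = 30
r[8] = max(2+30-2, 6+24-2, 5+15-2, …, 30+2-2, 26+0) = 30
r[9] = max(2+30-2, 6+30-2, 5+24-2, …, 26+2-2, 18+0) = 34
r[10] = max(2+34-2, 6+30-2, 5+30-2, …, 18+2-2, 20+0) = 36
r[11] = max(2+36-2, 6+34-2, 5+30-2, …, 20+2-2, 29+0) = 42
One optimal plan: pieces 7 + 4 (1 cut) → €44 − €2 = €42.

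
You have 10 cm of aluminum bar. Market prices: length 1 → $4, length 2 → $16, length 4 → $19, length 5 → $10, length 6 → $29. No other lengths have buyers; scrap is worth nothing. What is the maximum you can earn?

Build best[k] bottom-up: best[k] = max over allowed piece i of (p[i] + best[k−i]).
best[1] = 4
best[2] = 16
best[3] = 20  (first piece 1, then best[2]=16)
best[4] = 32  (first piece 2, then best[2]=16)
best[5] = 36  (first piece 1, then best[4]=32)
best[6] = 48  (first piece 2, then best[4]=32)
best[7] = 52  (first piece 1, then best[6]=48)
best[8] = 64  (first piece 2, then best[6]=48)
best[9] = 68  (first piece 1, then best[8]=64)
best[10] = 80  (first piece 2, then best[8]=64)
One optimal cutting: 2 + 2 + 2 + 2 + 2 → $80.

80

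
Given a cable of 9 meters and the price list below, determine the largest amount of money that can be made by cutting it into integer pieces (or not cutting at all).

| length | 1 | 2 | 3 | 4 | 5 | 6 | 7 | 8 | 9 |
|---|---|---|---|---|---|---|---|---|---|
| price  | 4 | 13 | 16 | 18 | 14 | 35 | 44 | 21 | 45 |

Consider every possible first cut. best[k] is the best of p[i]+best[k−i] over all sellable i≤k.
best[1] = 4
best[2] = max(4+4, 13+0) = 13
best[3] = max(4+13, 13+4, 16+0) = 17
best[4] = max(4+17, 13+13, 16+4, 18+0) = 26
best[5] = max(4+26, 13+17, 16+13, 18+4, 14+0) = 30
best[6] = max(4+30, 13+26, 16+17, 18+13, 14+4, 35+0) = 39
best[7] = max(4+39, 13+30, 16+26, …, 35+4, 44+0) = 44
best[8] = max(4+44, 13+39, 16+30, …, 44+4, 21+0) = 52
best[9] = max(4+52, 13+44, 16+39, …, 21+4, 45+0) = 57
One optimal cutting: 7 + 2 → €44 + €13 = €57.

57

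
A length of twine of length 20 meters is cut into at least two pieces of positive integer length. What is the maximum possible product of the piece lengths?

1458

Fill prod[k] for k=2..20: at each k try every first piece i and multiply by the better of (k−i) uncut or prod[k−i].
prod[2] = 1·max(1,0) = 1·1 = 1
prod[3] = 1·max(2,1) = 1·2 = 2
prod[4] = 2·max(2,1) = 2·2 = 4
prod[5] = 2·max(3,2) = 2·3 = 6
prod[6] = 3·max(3,2) = 3·3 = 9
prod[7] = 2·max(5,6) = 2·6 = 12
prod[8] = 2·max(6,9) = 2·9 = 18
prod[9] = 3·max(6,9) = 3·9 = 27
prod[10] = 2·max(8,18) = 2·18 = 36
prod[11] = 2·max(9,27) = 2·27 = 54
prod[12] = 3·max(9,27) = 3·27 = 81
prod[13] = 2·max(11,54) = 2·54 = 108
prod[14] = 2·max(12,81) = 2·81 = 162
prod[15] = 3·max(12,81) = 3·81 = 243
prod[16] = 2·max(14,162) = 2·162 = 324
prod[17] = 2·max(15,243) = 2·243 = 486
prod[18] = 3·max(15,243) = 3·243 = 729
prod[19] = 2·max(17,486) = 2·486 = 972
prod[20] = 2·max(18,729) = 2·729 = 1458
One optimal split: 3 + 3 + 3 + 3 + 3 + 3 + 2; product 3·3·3·3·3·3·2 = 1458.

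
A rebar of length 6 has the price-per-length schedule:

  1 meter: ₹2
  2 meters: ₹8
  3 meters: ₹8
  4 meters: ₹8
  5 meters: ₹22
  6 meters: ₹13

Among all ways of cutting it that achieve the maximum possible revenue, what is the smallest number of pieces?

2

Let r[k] be the best obtainable value from length k. For each k, try every first piece i and keep the best of price[i] + r[k−i].
r[1] = 2
r[2] = max(2+2, 8+0) = 8
r[3] = max(2+8, 8+2, 8+0) = 10
r[4] = max(2+10, 8+8, 8+2, 8+0) = 16
r[5] = max(2+16, 8+10, 8+8, 8+2, 22+0) = 22
r[6] = max(2+22, 8+16, 8+10, 8+8, 22+2, 13+0) = 24
Maximum revenue is ₹24.
Now minimize piece count subject to staying optimal: for each k, pieces[k] = 1 + min over i with p[i]+r[k−i]=r[k] of pieces[k−i].
pieces[3] = 2
pieces[4] = 2
pieces[5] = 1
pieces[6] = 2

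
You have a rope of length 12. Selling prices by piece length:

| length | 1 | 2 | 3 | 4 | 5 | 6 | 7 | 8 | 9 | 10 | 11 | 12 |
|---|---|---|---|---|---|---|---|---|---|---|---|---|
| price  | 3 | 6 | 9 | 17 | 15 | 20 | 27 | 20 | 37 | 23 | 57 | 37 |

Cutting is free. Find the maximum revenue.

Let best[k] be the best obtainable value from length k. For each k, try every first piece i and keep the best of price[i] + best[k−i].
best[1] = 3
best[2] = 6  (first piece 1, then best[1]=3)
best[3] = 9  (first piece 1, then best[2]=6)
best[4] = 17
best[5] = 20  (first piece 1, then best[4]=17)
best[6] = 23  (first piece 1, then best[5]=20)
best[7] = 27
best[8] = 34  (first piece 4, then best[4]=17)
best[9] = 37  (first piece 1, then best[8]=34)
best[10] = 40  (first piece 1, then best[9]=37)
best[11] = 57
best[12] = 60  (first piece 1, then best[11]=57)
One optimal cutting: 11 + 1 → $57 + $3 = $60.

60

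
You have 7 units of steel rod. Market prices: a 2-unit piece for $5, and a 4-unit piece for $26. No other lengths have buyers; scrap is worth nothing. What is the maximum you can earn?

Let best[k] be the best obtainable value from length k. For each k, try every first piece i and keep the best of price[i] + best[k−i].
best[1] = 0
best[2] = 5
best[3] = 5
best[4] = max(5+5, 26+0) = 26
best[5] = max(5+5, 26+0) = 26
best[6] = max(5+26, 26+5) = 31
best[7] = max(5+26, 26+5) = 31
One optimal cutting: pieces 4 + 2 with 1 unit of scrap → $31.

31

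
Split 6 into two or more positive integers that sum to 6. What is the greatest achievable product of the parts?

Let m[k] be the best product for length k (with at least one cut). For each first piece i, the rest contributes max(k−i, m[k−i]).
m[2] = 1·max(1,0) = 1·1 = 1
m[3] = max(1·2, 2·1) = 2
m[4] = max(1·3, 2·2, 3·1) = 4
m[5] = max(1·4, 2·3, 3·2, 4·1) = 6
m[6] = max(1·6, 2·4, 3·3, 4·2, 5·1) = 9
One optimal split: 3 + 3; product 3·3 = 9.

9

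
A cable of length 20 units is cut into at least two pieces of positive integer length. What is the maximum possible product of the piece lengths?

Define P[k] = max over 1≤i<k of i · max(k−i, P[k−i]); the inner max lets the remainder stay uncut if that's better.
P[2] = 1·max(1,0) = 1·1 = 1
P[3] = 1·max(2,1) = 1·2 = 2
P[4] = 2·max(2,1) = 2·2 = 4
P[5] = 2·max(3,2) = 2·3 = 6
P[6] = 3·max(3,2) = 3·3 = 9
P[7] = 2·max(5,6) = 2·6 = 12
P[8] = 2·max(6,9) = 2·9 = 18
P[9] = 3·max(6,9) = 3·9 = 27
P[10] = 2·max(8,18) = 2·18 = 36
P[11] = 2·max(9,27) = 2·27 = 54
P[12] = 3·max(9,27) = 3·27 = 81
P[13] = 2·max(11,54) = 2·54 = 108
P[14] = 2·max(12,81) = 2·81 = 162
P[15] = 3·max(12,81) = 3·81 = 243
P[16] = 2·max(14,162) = 2·162 = 324
P[17] = 2·max(15,243) = 2·243 = 486
P[18] = 3·max(15,243) = 3·243 = 729
P[19] = 2·max(17,486) = 2·486 = 972
P[20] = 2·max(18,729) = 2·729 = 1458
One optimal split: 3 + 3 + 3 + 3 + 3 + 3 + 2; product 3·3·3·3·3·3·2 = 1458.

1458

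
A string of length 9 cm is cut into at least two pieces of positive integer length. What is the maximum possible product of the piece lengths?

27

Fill prod[k] for k=2..9: at each k try every first piece i and multiply by the better of (k−i) uncut or prod[k−i].
prod[2] = 1·max(1,0) = 1·1 = 1
prod[3] = 1·max(2,1) = 1·2 = 2
prod[4] = 2·max(2,1) = 2·2 = 4
prod[5] = 2·max(3,2) = 2·3 = 6
prod[6] = 3·max(3,2) = 3·3 = 9
prod[7] = 2·max(5,6) = 2·6 = 12
prod[8] = 2·max(6,9) = 2·9 = 18
prod[9] = 3·max(6,9) = 3·9 = 27
One optimal split: 3 + 3 + 3; product 3·3·3 = 27.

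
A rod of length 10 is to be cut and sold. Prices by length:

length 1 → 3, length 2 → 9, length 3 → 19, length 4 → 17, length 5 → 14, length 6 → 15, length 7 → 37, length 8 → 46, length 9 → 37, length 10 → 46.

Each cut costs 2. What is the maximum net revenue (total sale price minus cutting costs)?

Build r[k] bottom-up: r[k] = max over allowed piece i of (p[i] + r[k−i]) − 2 per cut.
r[1] = 3
r[2] = max(3+3-2, 9+0) = 9
r[3] = max(3+9-2, 9+3-2, 19+0) = 19
r[4] = max(3+19-2, 9+9-2, 19+3-2, 17+0) = 20
r[5] = max(3+20-2, 9+19-2, 19+9-2, 17+3-2, 14+0) = 26
r[6] = max(3+26-2, 9+20-2, 19+19-2, 17+9-2, 14+3-2, 15+0) = 36
r[7] = max(3+36-2, 9+26-2, 19+20-2, …, 15+3-2, 37+0) = 37
r[8] = max(3+37-2, 9+36-2, 19+26-2, …, 37+3-2, 46+0) = 46
r[9] = max(3+46-2, 9+37-2, 19+36-2, …, 46+3-2, 37+0) = 53
r[10] = max(3+53-2, 9+46-2, 19+37-2, …, 37+3-2, 46+0) = 54
One optimal plan: pieces 3 + 3 + 3 + 1 (3 cuts) → 60 − 6 = 54.

54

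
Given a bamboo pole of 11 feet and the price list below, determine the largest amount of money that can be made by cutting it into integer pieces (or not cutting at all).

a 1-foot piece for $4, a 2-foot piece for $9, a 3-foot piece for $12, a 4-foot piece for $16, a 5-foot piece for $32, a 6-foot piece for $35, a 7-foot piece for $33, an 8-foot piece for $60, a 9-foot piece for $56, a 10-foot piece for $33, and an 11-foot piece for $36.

Consider every possible first cut. R[k] is the best of p[i]+R[k−i] over all sellable i≤k.
R[1] = 4
R[2] = 9
R[3] = 13  (first piece 1, then R[2]=9)
R[4] = 18  (first piece 2, then R[2]=9)
R[5] = 32
R[6] = 36  (first piece 1, then R[5]=32)
R[7] = 41  (first piece 2, then R[5]=32)
R[8] = 60
R[9] = 64  (first piece 1, then R[8]=60)
R[10] = 69  (first piece 2, then R[8]=60)
R[11] = 73  (first piece 1, then R[10]=69)
One optimal cutting: 8 + 2 + 1 → $60 + $9 + $4 = $73.

73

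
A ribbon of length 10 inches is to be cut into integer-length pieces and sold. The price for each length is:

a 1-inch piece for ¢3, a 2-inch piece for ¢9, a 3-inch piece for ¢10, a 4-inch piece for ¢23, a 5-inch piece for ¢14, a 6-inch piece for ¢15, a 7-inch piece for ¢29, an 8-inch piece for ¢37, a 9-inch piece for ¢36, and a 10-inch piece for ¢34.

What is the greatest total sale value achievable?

Let best[k] be the best obtainable value from length k. For each k, try every first piece i and keep the best of price[i] + best[k−i].
best[1] = 3
best[2] = max(3+3, 9+0) = 9
best[3] = max(3+9, 9+3, 10+0) = 12
best[4] = max(3+12, 9+9, 10+3, 23+0) = 23
best[5] = max(3+23, 9+12, 10+9, 23+3, 14+0) = 26
best[6] = max(3+26, 9+23, 10+12, 23+9, 14+3, 15+0) = 32
best[7] = max(3+32, 9+26, 10+23, …, 15+3, 29+0) = 35
best[8] = max(3+35, 9+32, 10+26, …, 29+3, 37+0) = 46
best[9] = max(3+46, 9+35, 10+32, …, 37+3, 36+0) = 49
best[10] = max(3+49, 9+46, 10+35, …, 36+3, 34+0) = 55
One optimal cutting: 4 + 4 + 2 → ¢23 + ¢23 + ¢9 = ¢55.

55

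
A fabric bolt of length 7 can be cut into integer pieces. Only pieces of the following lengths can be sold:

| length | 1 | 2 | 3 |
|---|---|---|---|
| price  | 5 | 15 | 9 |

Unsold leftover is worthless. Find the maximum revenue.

50

Build f[k] bottom-up: f[k] = max over allowed piece i of (p[i] + f[k−i]).
f[1] = 5
f[2] = max(5+5, 15+0) = 15
f[3] = max(5+15, 15+5, 9+0) = 20
f[4] = max(5+20, 15+15, 9+5) = 30
f[5] = max(5+30, 15+20, 9+15) = 35
f[6] = max(5+35, 15+30, 9+20) = 45
f[7] = max(5+45, 15+35, 9+30) = 50
One optimal cutting: 2 + 2 + 2 + 1 → $50.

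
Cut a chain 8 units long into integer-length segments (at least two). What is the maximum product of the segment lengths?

Define f[k] = max over 1≤i<k of i · max(k−i, f[k−i]); the inner max lets the remainder stay uncut if that's better.
f[2] = 1*max(1,0) = 1*1 = 1
f[3] = max(1*2, 2*1) = 2
f[4] = max(1*3, 2*2, 3*1) = 4
f[5] = max(1*4, 2*3, 3*2, 4*1) = 6
f[6] = max(1*6, 2*4, 3*3, 4*2, 5*1) = 9
f[7] = max(1*9, 2*6, 3*4, 4*3, 5*2, 6*1) = 12
f[8] = max(1*12, 2*9, 3*6, …, 6*2, 7*1) = 18
One optimal split: 3 + 3 + 2; product 3*3*2 = 18.

18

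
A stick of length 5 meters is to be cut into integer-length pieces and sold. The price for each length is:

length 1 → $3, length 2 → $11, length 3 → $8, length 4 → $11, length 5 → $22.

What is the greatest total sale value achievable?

25

Consider every possible first cut. R[k] is the best of p[i]+R[k−i] over all sellable i≤k.
R[1] = 3
R[2] = max(3+3, 11+0) = 11
R[3] = max(3+11, 11+3, 8+0) = 14
R[4] = max(3+14, 11+11, 8+3, 11+0) = 22
R[5] = max(3+22, 11+14, 8+11, 11+3, 22+0) = 25
One optimal cutting: 2 + 2 + 1 → $11 + $11 + $3 = $25.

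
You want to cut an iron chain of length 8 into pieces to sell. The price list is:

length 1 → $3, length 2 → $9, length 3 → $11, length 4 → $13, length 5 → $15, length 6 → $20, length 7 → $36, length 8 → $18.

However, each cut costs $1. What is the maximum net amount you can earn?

38

Consider every possible first cut. r[k] is the best of p[i]+r[k−i] over all sellable i≤k, charging 1 whenever i<k.
r[1] = 3
r[2] = max(3+3-1, 9+0) = 9
r[3] = max(3+9-1, 9+3-1, 11+0) = 11
r[4] = max(3+11-1, 9+9-1, 11+3-1, 13+0) = 17
r[5] = max(3+17-1, 9+11-1, 11+9-1, 13+3-1, 15+0) = 19
r[6] = max(3+19-1, 9+17-1, 11+11-1, 13+9-1, 15+3-1, 20+0) = 25
r[7] = max(3+25-1, 9+19-1, 11+17-1, …, 20+3-1, 36+0) = 36
r[8] = max(3+36-1, 9+25-1, 11+19-1, …, 36+3-1, 18+0) = 38
One optimal plan: pieces 7 + 1 (1 cut) → $39 − $1 = $38.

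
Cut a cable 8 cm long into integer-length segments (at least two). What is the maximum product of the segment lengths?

Fill m[k] for k=2..8: at each k try every first piece i and multiply by the better of (k−i) uncut or m[k−i].
m[2] = 1·max(1,0) = 1·1 = 1
m[3] = 1·max(2,1) = 1·2 = 2
m[4] = 2·max(2,1) = 2·2 = 4
m[5] = 2·max(3,2) = 2·3 = 6
m[6] = 3·max(3,2) = 3·3 = 9
m[7] = 2·max(5,6) = 2·6 = 12
m[8] = 2·max(6,9) = 2·9 = 18
One optimal split: 3 + 3 + 2; product 3·3·2 = 18.

18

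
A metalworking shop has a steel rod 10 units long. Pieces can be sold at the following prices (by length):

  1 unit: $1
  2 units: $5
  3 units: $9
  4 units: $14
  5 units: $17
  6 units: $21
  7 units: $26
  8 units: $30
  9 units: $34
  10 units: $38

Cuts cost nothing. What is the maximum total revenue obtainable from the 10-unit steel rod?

Build R[k] bottom-up: R[k] = max over allowed piece i of (p[i] + R[k−i]).
R[1] = 1
R[2] = max(1+1, 5+0) = 5
R[3] = max(1+5, 5+1, 9+0) = 9
R[4] = max(1+9, 5+5, 9+1, 14+0) = 14
R[5] = max(1+14, 5+9, 9+5, 14+1, 17+0) = 17
R[6] = max(1+17, 5+14, 9+9, 14+5, 17+1, 21+0) = 21
R[7] = max(1+21, 5+17, 9+14, …, 21+1, 26+0) = 26
R[8] = max(1+26, 5+21, 9+17, …, 26+1, 30+0) = 30
R[9] = max(1+30, 5+26, 9+21, …, 30+1, 34+0) = 34
R[10] = max(1+34, 5+30, 9+26, …, 34+1, 38+0) = 38
Best is to sell the whole 10-unit piece uncut for $38.

38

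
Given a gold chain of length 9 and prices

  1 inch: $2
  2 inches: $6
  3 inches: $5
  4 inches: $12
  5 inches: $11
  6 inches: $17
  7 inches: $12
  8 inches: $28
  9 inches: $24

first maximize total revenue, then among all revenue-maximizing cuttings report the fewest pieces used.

Consider every possible first cut. r[k] is the best of p[i]+r[k−i] over all sellable i≤k.
r[1] = 2
r[2] = 6
r[3] = 8  (first piece 1, then r[2]=6)
r[4] = 12  (first piece 2, then r[2]=6)
r[5] = 14  (first piece 1, then r[4]=12)
r[6] = 18  (first piece 2, then r[4]=12)
r[7] = 20  (first piece 1, then r[6]=18)
r[8] = 28
r[9] = 30  (first piece 1, then r[8]=28)
Maximum revenue is $30.
Now minimize piece count subject to staying optimal: for each k, pieces[k] = 1 + min over i with p[i]+r[k−i]=r[k] of pieces[k−i].
pieces[6] = 2
pieces[7] = 3
pieces[8] = 1
pieces[9] = 2

2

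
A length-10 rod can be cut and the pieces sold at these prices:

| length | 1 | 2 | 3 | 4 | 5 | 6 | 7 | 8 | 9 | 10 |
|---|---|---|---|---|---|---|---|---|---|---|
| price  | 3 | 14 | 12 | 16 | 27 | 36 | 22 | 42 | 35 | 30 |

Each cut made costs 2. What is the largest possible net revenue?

62

Let v[k] be the best obtainable value from length k. For each k, try every first piece i and keep the best of price[i] + v[k−i] minus the 2 cut fee when i<k.
v[1] = 3
v[2] = max(3+3-2, 14+0) = 14
v[3] = max(3+14-2, 14+3-2, 12+0) = 15
v[4] = max(3+15-2, 14+14-2, 12+3-2, 16+0) = 26
v[5] = max(3+26-2, 14+15-2, 12+14-2, 16+3-2, 27+0) = 27
v[6] = max(3+27-2, 14+26-2, 12+15-2, 16+14-2, 27+3-2, 36+0) = 38
v[7] = max(3+38-2, 14+27-2, 12+26-2, …, 36+3-2, 22+0) = 39
v[8] = max(3+39-2, 14+38-2, 12+27-2, …, 22+3-2, 42+0) = 50
v[9] = max(3+50-2, 14+39-2, 12+38-2, …, 42+3-2, 35+0) = 51
v[10] = max(3+51-2, 14+50-2, 12+39-2, …, 35+3-2, 30+0) = 62
One optimal plan: pieces 2 + 2 + 2 + 2 + 2 (4 cuts) → 70 − 8 = 62.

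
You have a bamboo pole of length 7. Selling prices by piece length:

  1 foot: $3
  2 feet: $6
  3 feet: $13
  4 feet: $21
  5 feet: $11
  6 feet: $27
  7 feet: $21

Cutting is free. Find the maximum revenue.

Consider every possible first cut. v[k] is the best of p[i]+v[k−i] over all sellable i≤k.
v[1] = 3
v[2] = 6  (first piece 1, then v[1]=3)
v[3] = 13
v[4] = 21
v[5] = 24  (first piece 1, then v[4]=21)
v[6] = 27  (first piece 1, then v[5]=24)
v[7] = 34  (first piece 3, then v[4]=21)
One optimal cutting: 4 + 3 → $21 + $13 = $34.

34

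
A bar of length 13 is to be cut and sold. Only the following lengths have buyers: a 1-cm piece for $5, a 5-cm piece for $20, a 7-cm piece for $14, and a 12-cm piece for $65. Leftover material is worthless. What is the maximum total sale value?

Build r[k] bottom-up: r[k] = max over allowed piece i of (p[i] + r[k−i]).
r[1] = 5
r[2] = 10  (first piece 1, then r[1]=5)
r[3] = 15  (first piece 1, then r[2]=10)
r[4] = 20  (first piece 1, then r[3]=15)
r[5] = 25  (first piece 1, then r[4]=20)
r[6] = 30  (first piece 1, then r[5]=25)
r[7] = 35  (first piece 1, then r[6]=30)
r[8] = 40  (first piece 1, then r[7]=35)
r[9] = 45  (first piece 1, then r[8]=40)
r[10] = 50  (first piece 1, then r[9]=45)
r[11] = 55  (first piece 1, then r[10]=50)
r[12] = 65
r[13] = 70  (first piece 1, then r[12]=65)
One optimal cutting: 12 + 1 → $70.

70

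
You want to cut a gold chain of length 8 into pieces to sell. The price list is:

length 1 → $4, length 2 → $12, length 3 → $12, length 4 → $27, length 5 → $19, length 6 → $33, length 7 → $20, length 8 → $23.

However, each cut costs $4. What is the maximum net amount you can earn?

Let r[k] be the best obtainable value from length k. For each k, try every first piece i and keep the best of price[i] + r[k−i] minus the 4 cut fee when i<k.
r[1] = 4
r[2] = max(4+4-4, 12+0) = 12
r[3] = max(4+12-4, 12+4-4, 12+0) = 12
r[4] = max(4+12-4, 12+12-4, 12+4-4, 27+0) = 27
r[5] = max(4+27-4, 12+12-4, 12+12-4, 27+4-4, 19+0) = 27
r[6] = max(4+27-4, 12+27-4, 12+12-4, 27+12-4, 19+4-4, 33+0) = 35
r[7] = max(4+35-4, 12+27-4, 12+27-4, …, 33+4-4, 20+0) = 35
r[8] = max(4+35-4, 12+35-4, 12+27-4, …, 20+4-4, 23+0) = 50
One optimal plan: pieces 4 + 4 (1 cut) → $54 − $4 = $50.

50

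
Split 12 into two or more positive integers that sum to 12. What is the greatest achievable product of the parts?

81

Let prod[k] be the best product for length k (with at least one cut). For each first piece i, the rest contributes max(k−i, prod[k−i]).
prod[2] = 1·max(1,0) = 1·1 = 1
prod[3] = max(1·2, 2·1) = 2
prod[4] = max(1·3, 2·2, 3·1) = 4
prod[5] = max(1·4, 2·3, 3·2, 4·1) = 6
prod[6] = max(1·6, 2·4, 3·3, 4·2, 5·1) = 9
prod[7] = max(1·9, 2·6, 3·4, 4·3, 5·2, 6·1) = 12
prod[8] = max(1·12, 2·9, 3·6, …, 6·2, 7·1) = 18
prod[9] = max(1·18, 2·12, 3·9, …, 7·2, 8·1) = 27
prod[10] = max(1·27, 2·18, 3·12, …, 8·2, 9·1) = 36
prod[11] = max(1·36, 2·27, 3·18, …, 9·2, 10·1) = 54
prod[12] = max(1·54, 2·36, 3·27, …, 10·2, 11·1) = 81
One optimal split: 3 + 3 + 3 + 3; product 3·3·3·3 = 81.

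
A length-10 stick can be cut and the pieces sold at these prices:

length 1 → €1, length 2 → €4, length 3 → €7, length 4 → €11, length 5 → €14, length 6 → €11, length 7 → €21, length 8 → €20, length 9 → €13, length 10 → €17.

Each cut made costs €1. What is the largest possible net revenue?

Let r[k] be the best obtainable value from length k. For each k, try every first piece i and keep the best of price[i] + r[k−i] minus the 1 cut fee when i<k.
r[1] = 1
r[2] = max(1+1-1, 4+0) = 4
r[3] = max(1+4-1, 4+1-1, 7+0) = 7
r[4] = max(1+7-1, 4+4-1, 7+1-1, 11+0) = 11
r[5] = max(1+11-1, 4+7-1, 7+4-1, 11+1-1, 14+0) = 14
r[6] = max(1+14-1, 4+11-1, 7+7-1, 11+4-1, 14+1-1, 11+0) = 14
r[7] = max(1+14-1, 4+14-1, 7+11-1, …, 11+1-1, 21+0) = 21
r[8] = max(1+21-1, 4+14-1, 7+14-1, …, 21+1-1, 20+0) = 21
r[9] = max(1+21-1, 4+21-1, 7+14-1, …, 20+1-1, 13+0) = 24
r[10] = max(1+24-1, 4+21-1, 7+21-1, …, 13+1-1, 17+0) = 27
One optimal plan: pieces 7 + 3 (1 cut) → €28 − €1 = €27.

27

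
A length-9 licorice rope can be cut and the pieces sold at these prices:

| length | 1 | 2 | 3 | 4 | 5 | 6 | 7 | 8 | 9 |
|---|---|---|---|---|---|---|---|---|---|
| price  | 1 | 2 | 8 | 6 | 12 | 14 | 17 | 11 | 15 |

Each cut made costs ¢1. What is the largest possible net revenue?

Build net[k] bottom-up: net[k] = max over allowed piece i of (p[i] + net[k−i]) − 1 per cut.
net[1] = 1
net[2] = max(1+1-1, 2+0) = 2
net[3] = max(1+2-1, 2+1-1, 8+0) = 8
net[4] = max(1+8-1, 2+2-1, 8+1-1, 6+0) = 8
net[5] = max(1+8-1, 2+8-1, 8+2-1, 6+1-1, 12+0) = 12
net[6] = max(1+12-1, 2+8-1, 8+8-1, 6+2-1, 12+1-1, 14+0) = 15
net[7] = max(1+15-1, 2+12-1, 8+8-1, …, 14+1-1, 17+0) = 17
net[8] = max(1+17-1, 2+15-1, 8+12-1, …, 17+1-1, 11+0) = 19
net[9] = max(1+19-1, 2+17-1, 8+15-1, …, 11+1-1, 15+0) = 22
One optimal plan: pieces 3 + 3 + 3 (2 cuts) → ¢24 − ¢2 = ¢22.

22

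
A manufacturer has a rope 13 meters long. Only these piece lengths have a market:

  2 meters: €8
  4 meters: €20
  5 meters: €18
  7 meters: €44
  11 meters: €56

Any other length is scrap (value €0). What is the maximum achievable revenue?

Consider every possible first cut. r[k] is the best of p[i]+r[k−i] over all sellable i≤k.
r[1] = 0
r[2] = 8
r[3] = 8
r[4] = max(8+8, 20+0) = 20
r[5] = max(8+8, 20+0, 18+0) = 20
r[6] = max(8+20, 20+8, 18+0) = 28
r[7] = max(8+20, 20+8, 18+8, 44+0) = 44
r[8] = max(8+28, 20+20, 18+8, 44+0) = 44
r[9] = max(8+44, 20+20, 18+20, 44+8) = 52
r[10] = max(8+44, 20+28, 18+20, 44+8) = 52
r[11] = max(8+52, 20+44, 18+28, 44+20, 56+0) = 64
r[12] = max(8+52, 20+44, 18+44, 44+20, 56+0) = 64
r[13] = max(8+64, 20+52, 18+44, 44+28, 56+8) = 72
One optimal cutting: 7 + 4 + 2 → €72.

72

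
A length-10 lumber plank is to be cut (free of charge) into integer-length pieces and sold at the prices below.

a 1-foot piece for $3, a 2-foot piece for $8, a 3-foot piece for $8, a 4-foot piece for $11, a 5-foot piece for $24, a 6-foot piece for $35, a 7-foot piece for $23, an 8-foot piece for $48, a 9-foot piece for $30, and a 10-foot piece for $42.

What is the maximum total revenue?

56

Let best[k] be the best obtainable value from length k. For each k, try every first piece i and keep the best of price[i] + best[k−i].
best[1] = 3
best[2] = max(3+3, 8+0) = 8
best[3] = max(3+8, 8+3, 8+0) = 11
best[4] = max(3+11, 8+8, 8+3, 11+0) = 16
best[5] = max(3+16, 8+11, 8+8, 11+3, 24+0) = 24
best[6] = max(3+24, 8+16, 8+11, 11+8, 24+3, 35+0) = 35
best[7] = max(3+35, 8+24, 8+16, …, 35+3, 23+0) = 38
best[8] = max(3+38, 8+35, 8+24, …, 23+3, 48+0) = 48
best[9] = max(3+48, 8+38, 8+35, …, 48+3, 30+0) = 51
best[10] = max(3+51, 8+48, 8+38, …, 30+3, 42+0) = 56
One optimal cutting: 8 + 2 → $48 + $8 = $56.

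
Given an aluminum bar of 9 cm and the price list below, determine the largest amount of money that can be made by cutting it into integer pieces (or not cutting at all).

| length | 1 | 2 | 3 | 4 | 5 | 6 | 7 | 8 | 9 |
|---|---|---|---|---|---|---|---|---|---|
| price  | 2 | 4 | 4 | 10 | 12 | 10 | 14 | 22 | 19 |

24

Build R[k] bottom-up: R[k] = max over allowed piece i of (p[i] + R[k−i]).
R[1] = 2
R[2] = max(2+2, 4+0) = 4
R[3] = max(2+4, 4+2, 4+0) = 6
R[4] = max(2+6, 4+4, 4+2, 10+0) = 10
R[5] = max(2+10, 4+6, 4+4, 10+2, 12+0) = 12
R[6] = max(2+12, 4+10, 4+6, 10+4, 12+2, 10+0) = 14
R[7] = max(2+14, 4+12, 4+10, …, 10+2, 14+0) = 16
R[8] = max(2+16, 4+14, 4+12, …, 14+2, 22+0) = 22
R[9] = max(2+22, 4+16, 4+14, …, 22+2, 19+0) = 24
One optimal cutting: 8 + 1 → $22 + $2 = $24.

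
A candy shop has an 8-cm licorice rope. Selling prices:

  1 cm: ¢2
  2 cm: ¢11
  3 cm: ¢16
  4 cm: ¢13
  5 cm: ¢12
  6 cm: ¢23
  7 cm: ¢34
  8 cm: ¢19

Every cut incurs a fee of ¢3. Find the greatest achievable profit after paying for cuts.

37

Let v[k] be the best obtainable value from length k. For each k, try every first piece i and keep the best of price[i] + v[k−i] minus the 3 cut fee when i<k.
v[1] = 2
v[2] = max(2+2-3, 11+0) = 11
v[3] = max(2+11-3, 11+2-3, 16+0) = 16
v[4] = max(2+16-3, 11+11-3, 16+2-3, 13+0) = 19
v[5] = max(2+19-3, 11+16-3, 16+11-3, 13+2-3, 12+0) = 24
v[6] = max(2+24-3, 11+19-3, 16+16-3, 13+11-3, 12+2-3, 23+0) = 29
v[7] = max(2+29-3, 11+24-3, 16+19-3, …, 23+2-3, 34+0) = 34
v[8] = max(2+34-3, 11+29-3, 16+24-3, …, 34+2-3, 19+0) = 37
One optimal plan: pieces 3 + 3 + 2 (2 cuts) → ¢43 − ¢6 = ¢37.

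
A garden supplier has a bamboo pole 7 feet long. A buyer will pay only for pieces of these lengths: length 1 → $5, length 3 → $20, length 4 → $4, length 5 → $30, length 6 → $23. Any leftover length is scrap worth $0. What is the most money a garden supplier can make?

45

Let r[k] be the best obtainable value from length k. For each k, try every first piece i and keep the best of price[i] + r[k−i].
r[1] = 5
r[2] = 10  (first piece 1, then r[1]=5)
r[3] = max(5+10, 20+0) = 20
r[4] = max(5+20, 20+5, 4+0) = 25
r[5] = max(5+25, 20+10, 4+5, 30+0) = 30
r[6] = max(5+30, 20+20, 4+10, 30+5, 23+0) = 40
r[7] = max(5+40, 20+25, 4+20, 30+10, 23+5) = 45
One optimal cutting: 3 + 3 + 1 → $45.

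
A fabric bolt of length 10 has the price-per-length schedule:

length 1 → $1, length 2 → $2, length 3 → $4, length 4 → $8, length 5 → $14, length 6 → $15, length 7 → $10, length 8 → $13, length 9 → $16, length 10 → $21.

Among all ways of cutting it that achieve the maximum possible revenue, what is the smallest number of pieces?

Let r[k] be the best obtainable value from length k. For each k, try every first piece i and keep the best of price[i] + r[k−i].
r[1] = 1
r[2] = 2  (first piece 1, then r[1]=1)
r[3] = 4
r[4] = 8
r[5] = 14
r[6] = 15  (first piece 1, then r[5]=14)
r[7] = 16  (first piece 1, then r[6]=15)
r[8] = 18  (first piece 3, then r[5]=14)
r[9] = 22  (first piece 4, then r[5]=14)
r[10] = 28  (first piece 5, then r[5]=14)
Maximum revenue is $28.
Now minimize piece count subject to staying optimal: for each k, pieces[k] = 1 + min over i with p[i]+r[k−i]=r[k] of pieces[k−i].
pieces[7] = 2
pieces[8] = 2
pieces[9] = 2
pieces[10] = 2

2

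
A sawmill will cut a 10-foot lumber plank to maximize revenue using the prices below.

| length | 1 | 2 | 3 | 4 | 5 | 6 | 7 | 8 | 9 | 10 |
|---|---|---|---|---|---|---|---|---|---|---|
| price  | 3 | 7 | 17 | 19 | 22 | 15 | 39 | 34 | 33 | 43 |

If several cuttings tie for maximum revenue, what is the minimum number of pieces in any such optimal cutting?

2

Let r[k] be the best obtainable value from length k. For each k, try every first piece i and keep the best of price[i] + r[k−i].
r[1] = 3
r[2] = 7
r[3] = 17
r[4] = 20  (first piece 1, then r[3]=17)
r[5] = 24  (first piece 2, then r[3]=17)
r[6] = 34  (first piece 3, then r[3]=17)
r[7] = 39
r[8] = 42  (first piece 1, then r[7]=39)
r[9] = 51  (first piece 3, then r[6]=34)
r[10] = 56  (first piece 3, then r[7]=39)
Maximum revenue is $56.
Now minimize piece count subject to staying optimal: for each k, pieces[k] = 1 + min over i with p[i]+r[k−i]=r[k] of pieces[k−i].
pieces[7] = 1
pieces[8] = 2
pieces[9] = 3
pieces[10] = 2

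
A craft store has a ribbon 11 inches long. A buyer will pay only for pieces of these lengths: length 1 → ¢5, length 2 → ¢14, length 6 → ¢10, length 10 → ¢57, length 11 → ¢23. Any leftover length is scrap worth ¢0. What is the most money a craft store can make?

Consider every possible first cut. r[k] is the best of p[i]+r[k−i] over all sellable i≤k.
r[1] = 5
r[2] = 14
r[3] = 19  (first piece 1, then r[2]=14)
r[4] = 28  (first piece 2, then r[2]=14)
r[5] = 33  (first piece 1, then r[4]=28)
r[6] = 42  (first piece 2, then r[4]=28)
r[7] = 47  (first piece 1, then r[6]=42)
r[8] = 56  (first piece 2, then r[6]=42)
r[9] = 61  (first piece 1, then r[8]=56)
r[10] = 70  (first piece 2, then r[8]=56)
r[11] = 75  (first piece 1, then r[10]=70)
One optimal cutting: 2 + 2 + 2 + 2 + 2 + 1 → ¢75.

75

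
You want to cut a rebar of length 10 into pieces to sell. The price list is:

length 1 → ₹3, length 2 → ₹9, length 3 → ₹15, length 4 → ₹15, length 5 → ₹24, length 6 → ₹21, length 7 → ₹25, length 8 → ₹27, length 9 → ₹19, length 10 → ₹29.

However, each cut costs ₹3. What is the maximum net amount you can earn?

45

Let r[k] be the best obtainable value from length k. For each k, try every first piece i and keep the best of price[i] + r[k−i] minus the 3 cut fee when i<k.
r[1] = 3
r[2] = 9
r[3] = 15
r[4] = 15  (first piece 1, then r[3]=15)
r[5] = 24
r[6] = 27  (first piece 3, then r[3]=15)
r[7] = 30  (first piece 2, then r[5]=24)
r[8] = 36  (first piece 3, then r[5]=24)
r[9] = 39  (first piece 3, then r[6]=27)
r[10] = 45  (first piece 5, then r[5]=24)
One optimal plan: pieces 5 + 5 (1 cut) → ₹48 − ₹3 = ₹45.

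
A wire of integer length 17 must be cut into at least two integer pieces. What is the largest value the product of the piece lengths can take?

Define f[k] = max over 1≤i<k of i · max(k−i, f[k−i]); the inner max lets the remainder stay uncut if that's better.
f[2] = 1·max(1,0) = 1·1 = 1
f[3] = max(1·2, 2·1) = 2
f[4] = max(1·3, 2·2, 3·1) = 4
f[5] = max(1·4, 2·3, 3·2, 4·1) = 6
f[6] = max(1·6, 2·4, 3·3, 4·2, 5·1) = 9
f[7] = max(1·9, 2·6, 3·4, 4·3, 5·2, 6·1) = 12
f[8] = max(1·12, 2·9, 3·6, …, 6·2, 7·1) = 18
f[9] = max(1·18, 2·12, 3·9, …, 7·2, 8·1) = 27
f[10] = max(1·27, 2·18, 3·12, …, 8·2, 9·1) = 36
f[11] = max(1·36, 2·27, 3·18, …, 9·2, 10·1) = 54
f[12] = max(1·54, 2·36, 3·27, …, 10·2, 11·1) = 81
f[13] = max(1·81, 2·54, 3·36, …, 11·2, 12·1) = 108
f[14] = max(1·108, 2·81, 3·54, …, 12·2, 13·1) = 162
f[15] = max(1·162, 2·108, 3·81, …, 13·2, 14·1) = 243
f[16] = max(1·243, 2·162, 3·108, …, 14·2, 15·1) = 324
f[17] = max(1·324, 2·243, 3·162, …, 15·2, 16·1) = 486
One optimal split: 3 + 3 + 3 + 3 + 3 + 2; product 3·3·3·3·3·2 = 486.

486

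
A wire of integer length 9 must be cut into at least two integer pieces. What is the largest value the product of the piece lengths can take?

27

Define prod[k] = max over 1≤i<k of i · max(k−i, prod[k−i]); the inner max lets the remainder stay uncut if that's better.
prod[2] = 1×max(1,0) = 1×1 = 1
prod[3] = 1×max(2,1) = 1×2 = 2
prod[4] = 2×max(2,1) = 2×2 = 4
prod[5] = 2×max(3,2) = 2×3 = 6
prod[6] = 3×max(3,2) = 3×3 = 9
prod[7] = 2×max(5,6) = 2×6 = 12
prod[8] = 2×max(6,9) = 2×9 = 18
prod[9] = 3×max(6,9) = 3×9 = 27
One optimal split: 3 + 3 + 3; product 3×3×3 = 27.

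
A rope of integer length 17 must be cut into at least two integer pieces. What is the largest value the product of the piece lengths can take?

486

Fill prod[k] for k=2..17: at each k try every first piece i and multiply by the better of (k−i) uncut or prod[k−i].
prod[2] = 1×max(1,0) = 1×1 = 1
prod[3] = max(1×2, 2×1) = 2
prod[4] = max(1×3, 2×2, 3×1) = 4
prod[5] = max(1×4, 2×3, 3×2, 4×1) = 6
prod[6] = max(1×6, 2×4, 3×3, 4×2, 5×1) = 9
prod[7] = max(1×9, 2×6, 3×4, 4×3, 5×2, 6×1) = 12
prod[8] = max(1×12, 2×9, 3×6, …, 6×2, 7×1) = 18
prod[9] = max(1×18, 2×12, 3×9, …, 7×2, 8×1) = 27
prod[10] = max(1×27, 2×18, 3×12, …, 8×2, 9×1) = 36
prod[11] = max(1×36, 2×27, 3×18, …, 9×2, 10×1) = 54
prod[12] = max(1×54, 2×36, 3×27, …, 10×2, 11×1) = 81
prod[13] = max(1×81, 2×54, 3×36, …, 11×2, 12×1) = 108
prod[14] = max(1×108, 2×81, 3×54, …, 12×2, 13×1) = 162
prod[15] = max(1×162, 2×108, 3×81, …, 13×2, 14×1) = 243
prod[16] = max(1×243, 2×162, 3×108, …, 14×2, 15×1) = 324
prod[17] = max(1×324, 2×243, 3×162, …, 15×2, 16×1) = 486
One optimal split: 3 + 3 + 3 + 3 + 3 + 2; product 3×3×3×3×3×2 = 486.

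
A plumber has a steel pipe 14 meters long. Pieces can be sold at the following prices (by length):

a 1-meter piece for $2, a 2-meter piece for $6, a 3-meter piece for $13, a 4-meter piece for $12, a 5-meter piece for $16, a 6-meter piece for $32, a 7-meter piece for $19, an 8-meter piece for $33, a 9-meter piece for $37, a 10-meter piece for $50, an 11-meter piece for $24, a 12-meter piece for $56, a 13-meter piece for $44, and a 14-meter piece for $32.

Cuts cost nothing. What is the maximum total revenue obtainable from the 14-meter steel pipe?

70

Build R[k] bottom-up: R[k] = max over allowed piece i of (p[i] + R[k−i]).
R[1] = 2
R[2] = max(2+2, 6+0) = 6
R[3] = max(2+6, 6+2, 13+0) = 13
R[4] = max(2+13, 6+6, 13+2, 12+0) = 15
R[5] = max(2+15, 6+13, 13+6, 12+2, 16+0) = 19
R[6] = max(2+19, 6+15, 13+13, 12+6, 16+2, 32+0) = 32
R[7] = max(2+32, 6+19, 13+15, …, 32+2, 19+0) = 34
R[8] = max(2+34, 6+32, 13+19, …, 19+2, 33+0) = 38
R[9] = max(2+38, 6+34, 13+32, …, 33+2, 37+0) = 45
R[10] = max(2+45, 6+38, 13+34, …, 37+2, 50+0) = 50
R[11] = max(2+50, 6+45, 13+38, …, 50+2, 24+0) = 52
R[12] = max(2+52, 6+50, 13+45, …, 24+2, 56+0) = 64
R[13] = max(2+64, 6+52, 13+50, …, 56+2, 44+0) = 66
R[14] = max(2+66, 6+64, 13+52, …, 44+2, 32+0) = 70
One optimal cutting: 6 + 6 + 2 → $32 + $32 + $6 = $70.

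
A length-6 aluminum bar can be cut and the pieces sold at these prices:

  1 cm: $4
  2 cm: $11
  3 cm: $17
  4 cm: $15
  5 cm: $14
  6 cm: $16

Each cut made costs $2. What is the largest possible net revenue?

32

Let net[k] be the best obtainable value from length k. For each k, try every first piece i and keep the best of price[i] + net[k−i] minus the 2 cut fee when i<k.
net[1] = 4
net[2] = max(4+4-2, 11+0) = 11
net[3] = max(4+11-2, 11+4-2, 17+0) = 17
net[4] = max(4+17-2, 11+11-2, 17+4-2, 15+0) = 20
net[5] = max(4+20-2, 11+17-2, 17+11-2, 15+4-2, 14+0) = 26
net[6] = max(4+26-2, 11+20-2, 17+17-2, 15+11-2, 14+4-2, 16+0) = 32
One optimal plan: pieces 3 + 3 (1 cut) → $34 − $2 = $32.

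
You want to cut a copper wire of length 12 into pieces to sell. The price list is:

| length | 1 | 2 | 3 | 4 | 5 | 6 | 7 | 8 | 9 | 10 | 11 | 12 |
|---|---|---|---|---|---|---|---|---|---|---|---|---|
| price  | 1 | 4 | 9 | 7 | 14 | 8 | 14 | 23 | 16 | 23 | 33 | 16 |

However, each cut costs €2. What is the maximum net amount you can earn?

Consider every possible first cut. v[k] is the best of p[i]+v[k−i] over all sellable i≤k, charging 2 whenever i<k.
v[1] = 1
v[2] = 4
v[3] = 9
v[4] = 8  (first piece 1, then v[3]=9)
v[5] = 14
v[6] = 16  (first piece 3, then v[3]=9)
v[7] = 16  (first piece 2, then v[5]=14)
v[8] = 23
v[9] = 23  (first piece 3, then v[6]=16)
v[10] = 26  (first piece 5, then v[5]=14)
v[11] = 33
v[12] = 32  (first piece 1, then v[11]=33)
One optimal plan: pieces 11 + 1 (1 cut) → €34 − €2 = €32.

32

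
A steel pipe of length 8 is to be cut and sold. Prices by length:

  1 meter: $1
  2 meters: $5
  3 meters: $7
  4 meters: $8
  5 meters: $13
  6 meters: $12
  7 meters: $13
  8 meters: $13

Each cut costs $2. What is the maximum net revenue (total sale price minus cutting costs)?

18

Build v[k] bottom-up: v[k] = max over allowed piece i of (p[i] + v[k−i]) − 2 per cut.
v[1] = 1
v[2] = 5
v[3] = 7
v[4] = 8  (first piece 2, then v[2]=5)
v[5] = 13
v[6] = 12  (first piece 1, then v[5]=13)
v[7] = 16  (first piece 2, then v[5]=13)
v[8] = 18  (first piece 3, then v[5]=13)
One optimal plan: pieces 5 + 3 (1 cut) → $20 − $2 = $18.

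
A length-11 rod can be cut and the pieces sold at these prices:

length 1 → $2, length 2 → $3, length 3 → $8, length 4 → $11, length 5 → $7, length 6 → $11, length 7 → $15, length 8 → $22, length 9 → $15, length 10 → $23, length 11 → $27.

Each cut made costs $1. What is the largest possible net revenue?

Consider every possible first cut. v[k] is the best of p[i]+v[k−i] over all sellable i≤k, charging 1 whenever i<k.
v[1] = 2
v[2] = max(2+2-1, 3+0) = 3
v[3] = max(2+3-1, 3+2-1, 8+0) = 8
v[4] = max(2+8-1, 3+3-1, 8+2-1, 11+0) = 11
v[5] = max(2+11-1, 3+8-1, 8+3-1, 11+2-1, 7+0) = 12
v[6] = max(2+12-1, 3+11-1, 8+8-1, 11+3-1, 7+2-1, 11+0) = 15
v[7] = max(2+15-1, 3+12-1, 8+11-1, …, 11+2-1, 15+0) = 18
v[8] = max(2+18-1, 3+15-1, 8+12-1, …, 15+2-1, 22+0) = 22
v[9] = max(2+22-1, 3+18-1, 8+15-1, …, 22+2-1, 15+0) = 23
v[10] = max(2+23-1, 3+22-1, 8+18-1, …, 15+2-1, 23+0) = 25
v[11] = max(2+25-1, 3+23-1, 8+22-1, …, 23+2-1, 27+0) = 29
One optimal plan: pieces 8 + 3 (1 cut) → $30 − $1 = $29.

29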